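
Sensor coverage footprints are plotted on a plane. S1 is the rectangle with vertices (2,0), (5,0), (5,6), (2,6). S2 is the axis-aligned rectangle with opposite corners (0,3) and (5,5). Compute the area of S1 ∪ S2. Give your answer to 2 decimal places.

22.00

By inclusion–exclusion:
Individual areas: |S1| = 18, |S2| = 10.
|S1∩S2|: x∈[2,5], y∈[3,5] → 3·2 = 6.
|S1 ∪ S2| = 28 − 6 = 22.00.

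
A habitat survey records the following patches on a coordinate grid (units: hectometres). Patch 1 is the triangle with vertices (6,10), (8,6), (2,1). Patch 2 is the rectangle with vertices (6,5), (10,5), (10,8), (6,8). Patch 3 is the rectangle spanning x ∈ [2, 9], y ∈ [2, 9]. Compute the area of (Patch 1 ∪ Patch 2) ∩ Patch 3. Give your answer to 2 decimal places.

20.75

The region (Patch 1 ∪ Patch 2) ∩ Patch 3 is the polygon with vertices (9,8), (9,5), (6.8,5), (3.2,2), (2.444,2), (5.556,9), (6.5,9), (7,8).
By the shoelace formula its area is 20.75.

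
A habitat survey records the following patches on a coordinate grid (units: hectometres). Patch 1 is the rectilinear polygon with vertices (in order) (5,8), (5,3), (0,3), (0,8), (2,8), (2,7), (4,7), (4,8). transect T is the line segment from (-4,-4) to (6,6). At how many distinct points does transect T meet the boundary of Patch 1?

The segment meets the boundary at (5,5), (3,3).

2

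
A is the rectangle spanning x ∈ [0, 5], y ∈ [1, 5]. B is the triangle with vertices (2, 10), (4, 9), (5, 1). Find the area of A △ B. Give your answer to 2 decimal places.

24.17

|A| = 20, |B| = 7.5, |A∩B| = 1.6667.
|A △ B| = |A| + |B| − 2·|A∩B| = 20 + 7.5 − 3.3333 = 24.17.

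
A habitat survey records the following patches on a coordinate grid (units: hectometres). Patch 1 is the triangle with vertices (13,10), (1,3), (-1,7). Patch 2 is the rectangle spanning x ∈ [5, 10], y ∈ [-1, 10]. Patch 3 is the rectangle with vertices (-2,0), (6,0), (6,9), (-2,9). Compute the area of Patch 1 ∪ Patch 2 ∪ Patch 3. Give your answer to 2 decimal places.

By inclusion–exclusion:
Individual areas: |Patch 1| = 31, |Patch 2| = 55, |Patch 3| = 72.
|Patch 1∩Patch 2| = 10.1488.
|Patch 1∩Patch 3| = 21.9583.
|Patch 2∩Patch 3|: x∈[5,6], y∈[0,9] → 1·9 = 9.
|Patch 1∩Patch 2∩Patch 3| = 2.7679.
|Patch 1 ∪ Patch 2 ∪ Patch 3| = 158 − 41.1071 + 2.7679 = 119.66.

119.66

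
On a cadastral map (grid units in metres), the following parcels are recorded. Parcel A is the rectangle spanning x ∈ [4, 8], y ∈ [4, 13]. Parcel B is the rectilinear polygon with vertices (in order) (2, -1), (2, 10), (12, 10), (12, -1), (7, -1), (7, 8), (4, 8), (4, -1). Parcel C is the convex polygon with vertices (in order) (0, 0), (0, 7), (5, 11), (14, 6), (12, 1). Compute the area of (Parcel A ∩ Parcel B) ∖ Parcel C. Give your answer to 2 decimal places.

0.40

|Parcel A ∩ Parcel B| = 12.
|(Parcel A ∩ Parcel B) ∩ Parcel C| = 11.6.
|(Parcel A ∩ Parcel B) ∖ Parcel C| = 12 − 11.6 = 0.40.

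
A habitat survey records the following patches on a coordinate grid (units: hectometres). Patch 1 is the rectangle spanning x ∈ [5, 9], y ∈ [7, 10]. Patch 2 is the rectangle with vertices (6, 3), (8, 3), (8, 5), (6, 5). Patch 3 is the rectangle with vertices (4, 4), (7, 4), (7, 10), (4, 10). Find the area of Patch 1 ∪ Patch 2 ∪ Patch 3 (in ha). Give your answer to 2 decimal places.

By inclusion–exclusion:
Individual areas: |Patch 1| = 12, |Patch 2| = 4, |Patch 3| = 18.
|Patch 1∩Patch 2| = 0 (no overlap).
|Patch 1∩Patch 3|: x∈[5,7], y∈[7,10] → 2·3 = 6.
|Patch 2∩Patch 3|: x∈[6,7], y∈[4,5] → 1·1 = 1.
|Patch 1∩Patch 2∩Patch 3| = 0.
|Patch 1 ∪ Patch 2 ∪ Patch 3| = 34 − 7 + 0 = 27.00.

27.00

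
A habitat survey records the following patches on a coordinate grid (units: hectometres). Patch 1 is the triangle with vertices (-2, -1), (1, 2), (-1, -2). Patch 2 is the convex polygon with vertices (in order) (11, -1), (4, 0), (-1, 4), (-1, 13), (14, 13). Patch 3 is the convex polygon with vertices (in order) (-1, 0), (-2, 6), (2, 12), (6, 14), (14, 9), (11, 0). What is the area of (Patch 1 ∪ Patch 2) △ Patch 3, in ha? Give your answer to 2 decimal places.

|Patch 1 ∪ Patch 2| = 173.5.
|(Patch 1 ∪ Patch 2) ∩ Patch 3| = 145.6618.
|(Patch 1 ∪ Patch 2) △ Patch 3| = 173.5 + 163.5 − 291.3236 = 45.68.

45.68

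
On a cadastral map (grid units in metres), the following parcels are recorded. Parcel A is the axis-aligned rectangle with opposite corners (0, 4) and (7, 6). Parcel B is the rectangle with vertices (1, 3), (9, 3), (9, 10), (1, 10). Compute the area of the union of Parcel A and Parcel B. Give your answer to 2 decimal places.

58.00

By inclusion–exclusion:
Individual areas: |Parcel A| = 14, |Parcel B| = 56.
|Parcel A∩Parcel B|: x∈[1,7], y∈[4,6] → 6·2 = 12.
|Parcel A ∪ Parcel B| = 70 − 12 = 58.00.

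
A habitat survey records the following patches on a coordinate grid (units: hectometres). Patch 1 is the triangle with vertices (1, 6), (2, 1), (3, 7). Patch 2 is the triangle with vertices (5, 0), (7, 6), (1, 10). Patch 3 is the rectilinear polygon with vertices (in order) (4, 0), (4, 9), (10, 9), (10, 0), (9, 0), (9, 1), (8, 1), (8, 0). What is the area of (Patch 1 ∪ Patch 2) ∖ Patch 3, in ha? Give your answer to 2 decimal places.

|Patch 1 ∪ Patch 2| = 27.0686.
|(Patch 1 ∪ Patch 2) ∩ Patch 3| = 13.75.
|(Patch 1 ∪ Patch 2) ∖ Patch 3| = 27.0686 − 13.75 = 13.32.

13.32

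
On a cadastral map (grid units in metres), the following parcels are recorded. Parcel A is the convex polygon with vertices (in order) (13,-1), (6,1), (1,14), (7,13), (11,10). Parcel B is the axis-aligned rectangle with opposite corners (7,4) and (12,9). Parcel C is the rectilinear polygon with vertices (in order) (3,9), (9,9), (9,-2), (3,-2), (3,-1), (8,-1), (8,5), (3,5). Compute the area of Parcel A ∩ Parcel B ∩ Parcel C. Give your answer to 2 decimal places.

9.00

The intersection is the polygon with vertices (8,4), (8,5), (7,5), (7,9), (9,9), (9,4).
By the shoelace formula its area is 9.00.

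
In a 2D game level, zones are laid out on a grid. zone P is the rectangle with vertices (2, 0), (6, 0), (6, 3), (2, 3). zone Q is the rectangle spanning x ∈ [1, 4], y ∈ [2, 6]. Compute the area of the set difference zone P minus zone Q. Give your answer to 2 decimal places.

|zone P∩zone Q|: x∈[2,4], y∈[2,3] → 2·1 = 2.
|zone P| = 12.
|zone P ∖ zone Q| = |zone P| − |zone P∩zone Q| = 12 − 2 = 10.00.

10.00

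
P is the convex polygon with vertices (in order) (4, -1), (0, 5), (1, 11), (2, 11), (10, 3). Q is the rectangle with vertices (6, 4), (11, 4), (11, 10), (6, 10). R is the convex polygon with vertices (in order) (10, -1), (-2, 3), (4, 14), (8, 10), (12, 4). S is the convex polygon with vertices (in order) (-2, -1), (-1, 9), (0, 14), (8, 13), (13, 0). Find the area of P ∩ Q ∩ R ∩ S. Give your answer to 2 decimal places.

4.50

The intersection is the polygon with vertices (6,7), (9,4), (6,4).
By the shoelace formula its area is 4.50.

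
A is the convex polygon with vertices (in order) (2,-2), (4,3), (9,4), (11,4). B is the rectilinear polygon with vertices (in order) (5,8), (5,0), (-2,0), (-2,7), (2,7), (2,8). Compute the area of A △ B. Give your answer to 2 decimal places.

|A| = 17.5, |B| = 52, |A∩B| = 4.9.
|A △ B| = |A| + |B| − 2·|A∩B| = 17.5 + 52 − 9.8 = 59.70.

59.70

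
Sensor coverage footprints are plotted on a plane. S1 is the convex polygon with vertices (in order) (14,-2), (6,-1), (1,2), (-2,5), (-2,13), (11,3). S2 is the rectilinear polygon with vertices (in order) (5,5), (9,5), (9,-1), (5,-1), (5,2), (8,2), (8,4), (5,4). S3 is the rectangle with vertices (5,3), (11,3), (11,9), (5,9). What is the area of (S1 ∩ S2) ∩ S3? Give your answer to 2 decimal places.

The region (S1 ∩ S2) ∩ S3 is the polygon with vertices (8,4), (5,4), (5,5), (8.4,5), (9,4.538), (9,3), (8,3).
By the shoelace formula its area is 4.86.

4.86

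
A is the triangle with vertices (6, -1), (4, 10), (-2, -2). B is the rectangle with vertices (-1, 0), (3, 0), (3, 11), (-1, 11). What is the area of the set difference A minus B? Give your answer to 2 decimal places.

29.00

|A| = 45, |A∩B| = 16.
|A ∖ B| = |A| − |A∩B| = 45 − 16 = 29.00.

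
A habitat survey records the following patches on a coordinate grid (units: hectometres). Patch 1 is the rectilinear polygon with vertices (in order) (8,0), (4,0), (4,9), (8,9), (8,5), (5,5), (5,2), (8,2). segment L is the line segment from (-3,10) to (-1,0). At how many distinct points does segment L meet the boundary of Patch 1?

The segment lies entirely outside Patch 1 and never meets its boundary.

0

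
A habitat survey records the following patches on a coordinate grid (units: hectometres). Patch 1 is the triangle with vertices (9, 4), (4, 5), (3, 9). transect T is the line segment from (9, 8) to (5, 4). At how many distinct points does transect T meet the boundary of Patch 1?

2

The segment meets the boundary at (6.818,5.818), (5.667,4.667).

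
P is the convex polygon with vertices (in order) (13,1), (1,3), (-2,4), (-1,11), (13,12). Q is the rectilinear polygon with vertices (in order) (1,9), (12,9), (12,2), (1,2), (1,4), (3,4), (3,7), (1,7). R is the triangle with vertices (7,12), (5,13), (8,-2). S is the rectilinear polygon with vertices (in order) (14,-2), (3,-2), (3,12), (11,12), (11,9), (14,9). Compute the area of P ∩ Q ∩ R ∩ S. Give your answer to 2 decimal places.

6.75

The intersection is the polygon with vertices (7.714,2), (7.2,2), (5.8,9), (7.214,9).
By the shoelace formula its area is 6.75.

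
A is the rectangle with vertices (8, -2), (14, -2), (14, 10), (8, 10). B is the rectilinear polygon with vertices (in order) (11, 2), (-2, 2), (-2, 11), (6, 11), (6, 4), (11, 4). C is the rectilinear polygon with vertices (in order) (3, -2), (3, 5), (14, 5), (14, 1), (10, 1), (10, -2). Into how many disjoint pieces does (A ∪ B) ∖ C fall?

3

(A ∪ B) ∖ C splits into 3 disjoint pieces (area 30, area 12, area 63).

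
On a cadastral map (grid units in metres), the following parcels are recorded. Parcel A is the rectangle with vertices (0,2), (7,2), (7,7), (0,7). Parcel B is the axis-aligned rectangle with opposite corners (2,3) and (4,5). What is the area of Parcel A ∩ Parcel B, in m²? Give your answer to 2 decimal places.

4.00

|Parcel A∩Parcel B|: x∈[2,4], y∈[3,5] → 2·2 = 4.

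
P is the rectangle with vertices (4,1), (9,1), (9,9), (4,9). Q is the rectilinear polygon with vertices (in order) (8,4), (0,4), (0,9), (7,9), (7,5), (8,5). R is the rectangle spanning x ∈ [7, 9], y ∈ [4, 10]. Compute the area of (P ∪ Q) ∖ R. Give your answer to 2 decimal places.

|P ∪ Q| = 60.
|(P ∪ Q) ∩ R| = 10.
|(P ∪ Q) ∖ R| = 60 − 10 = 50.00.

50.00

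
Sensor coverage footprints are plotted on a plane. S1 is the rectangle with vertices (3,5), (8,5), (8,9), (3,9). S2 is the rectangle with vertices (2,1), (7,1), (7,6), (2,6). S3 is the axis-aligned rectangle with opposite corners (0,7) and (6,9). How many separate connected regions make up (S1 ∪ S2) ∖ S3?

(S1 ∪ S2) ∖ S3 is a single connected region.

1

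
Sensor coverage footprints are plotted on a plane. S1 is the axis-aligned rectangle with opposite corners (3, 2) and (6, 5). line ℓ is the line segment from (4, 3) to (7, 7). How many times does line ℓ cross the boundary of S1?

1

The segment meets the boundary at (5.5,5).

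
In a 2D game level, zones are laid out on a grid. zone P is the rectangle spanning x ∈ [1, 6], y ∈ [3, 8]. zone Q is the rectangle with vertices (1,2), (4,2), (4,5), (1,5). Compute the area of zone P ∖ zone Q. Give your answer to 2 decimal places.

19.00

|zone P∩zone Q|: x∈[1,4], y∈[3,5] → 3·2 = 6.
|zone P| = 25.
|zone P ∖ zone Q| = |zone P| − |zone P∩zone Q| = 25 − 6 = 19.00.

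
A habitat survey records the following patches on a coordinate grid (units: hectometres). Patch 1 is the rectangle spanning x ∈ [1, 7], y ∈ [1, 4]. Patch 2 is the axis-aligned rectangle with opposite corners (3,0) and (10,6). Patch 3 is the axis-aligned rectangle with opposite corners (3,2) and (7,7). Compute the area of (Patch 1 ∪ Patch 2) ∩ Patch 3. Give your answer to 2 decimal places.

16.00

The region (Patch 1 ∪ Patch 2) ∩ Patch 3 is the polygon with vertices (3,6), (7,6), (7,2), (3,2), (3,4).
By the shoelace formula its area is 16.00.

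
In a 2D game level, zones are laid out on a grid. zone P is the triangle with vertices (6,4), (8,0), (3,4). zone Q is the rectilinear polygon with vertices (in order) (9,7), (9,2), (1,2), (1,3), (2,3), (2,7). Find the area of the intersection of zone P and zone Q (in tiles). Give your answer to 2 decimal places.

The intersection is the polygon with vertices (7,2), (5.5,2), (3,4), (6,4).
By the shoelace formula its area is 4.50.

4.50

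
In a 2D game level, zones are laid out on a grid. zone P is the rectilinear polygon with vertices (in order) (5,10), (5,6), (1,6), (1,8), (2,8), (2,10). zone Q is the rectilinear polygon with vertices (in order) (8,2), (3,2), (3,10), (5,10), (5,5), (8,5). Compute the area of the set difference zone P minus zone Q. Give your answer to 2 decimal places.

6.00

|zone P| = 14, |zone P∩zone Q| = 8.
|zone P ∖ zone Q| = |zone P| − |zone P∩zone Q| = 14 − 8 = 6.00.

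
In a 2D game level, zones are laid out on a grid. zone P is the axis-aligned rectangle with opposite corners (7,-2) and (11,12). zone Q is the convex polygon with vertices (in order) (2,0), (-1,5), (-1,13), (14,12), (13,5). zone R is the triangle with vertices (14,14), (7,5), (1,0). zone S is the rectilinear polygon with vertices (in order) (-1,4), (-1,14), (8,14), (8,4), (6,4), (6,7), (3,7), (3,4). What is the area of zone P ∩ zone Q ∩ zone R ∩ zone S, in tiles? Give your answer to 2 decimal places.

1.36

The intersection is the polygon with vertices (7,5), (7,6.462), (8,7.538), (8,6.286).
By the shoelace formula its area is 1.36.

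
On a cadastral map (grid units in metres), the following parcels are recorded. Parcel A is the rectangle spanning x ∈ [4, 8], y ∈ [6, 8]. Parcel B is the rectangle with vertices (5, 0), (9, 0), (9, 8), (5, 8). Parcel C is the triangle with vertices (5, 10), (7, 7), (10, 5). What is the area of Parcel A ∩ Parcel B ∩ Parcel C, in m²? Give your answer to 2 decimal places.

1.17

The intersection is the polygon with vertices (7,8), (8,7), (8,6.333), (7,7), (6.333,8).
By the shoelace formula its area is 1.17.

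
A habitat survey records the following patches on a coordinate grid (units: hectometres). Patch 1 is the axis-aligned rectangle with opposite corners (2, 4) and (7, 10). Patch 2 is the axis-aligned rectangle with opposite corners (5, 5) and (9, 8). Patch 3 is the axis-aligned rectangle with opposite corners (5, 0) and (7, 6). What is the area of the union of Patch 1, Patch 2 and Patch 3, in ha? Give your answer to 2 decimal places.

By inclusion–exclusion:
Individual areas: |Patch 1| = 30, |Patch 2| = 12, |Patch 3| = 12.
|Patch 1∩Patch 2|: x∈[5,7], y∈[5,8] → 2·3 = 6.
|Patch 1∩Patch 3|: x∈[5,7], y∈[4,6] → 2·2 = 4.
|Patch 2∩Patch 3|: x∈[5,7], y∈[5,6] → 2·1 = 2.
|Patch 1∩Patch 2∩Patch 3| = 2.
|Patch 1 ∪ Patch 2 ∪ Patch 3| = 54 − 12 + 2 = 44.00.

44.00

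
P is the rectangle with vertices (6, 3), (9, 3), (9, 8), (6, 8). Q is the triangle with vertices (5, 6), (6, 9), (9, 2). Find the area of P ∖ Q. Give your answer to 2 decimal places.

9.50

|P| = 15, |P∩Q| = 5.5.
|P ∖ Q| = |P| − |P∩Q| = 15 − 5.5 = 9.50.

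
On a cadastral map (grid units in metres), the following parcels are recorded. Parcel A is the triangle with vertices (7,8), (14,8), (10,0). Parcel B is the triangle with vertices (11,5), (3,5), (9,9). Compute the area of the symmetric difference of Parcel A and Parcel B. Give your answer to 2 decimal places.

|Parcel A| = 28, |Parcel B| = 16, |Parcel A∩Parcel B| = 7.9958.
|Parcel A △ Parcel B| = |Parcel A| + |Parcel B| − 2·|Parcel A∩Parcel B| = 28 + 16 − 15.9917 = 28.01.

28.01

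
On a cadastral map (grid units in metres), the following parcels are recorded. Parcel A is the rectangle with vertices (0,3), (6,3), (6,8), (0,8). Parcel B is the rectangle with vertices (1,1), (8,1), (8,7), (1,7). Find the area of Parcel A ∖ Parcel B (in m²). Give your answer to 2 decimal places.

|Parcel A∩Parcel B|: x∈[1,6], y∈[3,7] → 5·4 = 20.
|Parcel A| = 30.
|Parcel A ∖ Parcel B| = |Parcel A| − |Parcel A∩Parcel B| = 30 − 20 = 10.00.

10.00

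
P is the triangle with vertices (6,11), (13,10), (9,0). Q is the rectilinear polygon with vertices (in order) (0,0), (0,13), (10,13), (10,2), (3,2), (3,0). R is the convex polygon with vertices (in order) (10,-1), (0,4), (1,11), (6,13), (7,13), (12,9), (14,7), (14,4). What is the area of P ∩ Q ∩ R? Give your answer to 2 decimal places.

23.76

The intersection is the polygon with vertices (10,2.5), (9.8,2), (8.454,2), (6,11), (10,10.429).
By the shoelace formula its area is 23.76.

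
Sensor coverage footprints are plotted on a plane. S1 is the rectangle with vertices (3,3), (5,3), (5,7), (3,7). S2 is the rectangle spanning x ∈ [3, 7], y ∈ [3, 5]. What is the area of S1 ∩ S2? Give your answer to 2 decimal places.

4.00

|S1∩S2|: x∈[3,5], y∈[3,5] → 2·2 = 4.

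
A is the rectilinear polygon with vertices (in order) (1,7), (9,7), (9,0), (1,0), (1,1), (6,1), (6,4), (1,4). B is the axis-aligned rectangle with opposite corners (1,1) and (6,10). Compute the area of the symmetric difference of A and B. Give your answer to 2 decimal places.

|A| = 41, |B| = 45, |A∩B| = 15.
|A △ B| = |A| + |B| − 2·|A∩B| = 41 + 45 − 30 = 56.00.

56.00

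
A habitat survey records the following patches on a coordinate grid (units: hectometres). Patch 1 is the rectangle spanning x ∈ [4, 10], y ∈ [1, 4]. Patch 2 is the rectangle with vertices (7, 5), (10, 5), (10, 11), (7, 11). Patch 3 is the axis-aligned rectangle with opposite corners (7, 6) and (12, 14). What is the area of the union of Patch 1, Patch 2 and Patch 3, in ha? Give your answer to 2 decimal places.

61.00

By inclusion–exclusion:
Individual areas: |Patch 1| = 18, |Patch 2| = 18, |Patch 3| = 40.
|Patch 1∩Patch 2| = 0 (no overlap).
|Patch 1∩Patch 3| = 0 (no overlap).
|Patch 2∩Patch 3|: x∈[7,10], y∈[6,11] → 3·5 = 15.
|Patch 1∩Patch 2∩Patch 3| = 0.
|Patch 1 ∪ Patch 2 ∪ Patch 3| = 76 − 15 + 0 = 61.00.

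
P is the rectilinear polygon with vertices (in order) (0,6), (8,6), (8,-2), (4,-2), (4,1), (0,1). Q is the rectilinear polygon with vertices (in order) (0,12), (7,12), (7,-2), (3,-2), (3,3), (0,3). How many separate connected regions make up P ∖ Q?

2

P ∖ Q splits into 2 disjoint pieces (area 8, area 6).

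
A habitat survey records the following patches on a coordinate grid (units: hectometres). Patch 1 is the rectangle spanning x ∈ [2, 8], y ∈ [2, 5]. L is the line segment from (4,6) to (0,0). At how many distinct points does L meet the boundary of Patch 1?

2

The segment meets the boundary at (2,3), (3.333,5).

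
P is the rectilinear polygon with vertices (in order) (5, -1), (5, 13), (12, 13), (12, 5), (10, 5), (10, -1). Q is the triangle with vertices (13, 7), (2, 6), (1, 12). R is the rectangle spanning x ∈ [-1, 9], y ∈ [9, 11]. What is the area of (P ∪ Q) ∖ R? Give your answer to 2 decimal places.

88.71

|P ∪ Q| = 103.5114.
|(P ∪ Q) ∩ R| = 14.8.
|(P ∪ Q) ∖ R| = 103.5114 − 14.8 = 88.71.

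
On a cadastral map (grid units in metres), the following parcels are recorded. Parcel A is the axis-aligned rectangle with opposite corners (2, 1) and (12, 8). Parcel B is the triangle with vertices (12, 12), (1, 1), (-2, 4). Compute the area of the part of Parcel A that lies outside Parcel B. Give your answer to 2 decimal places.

54.57

|Parcel A| = 70, |Parcel A∩Parcel B| = 15.4286.
|Parcel A ∖ Parcel B| = |Parcel A| − |Parcel A∩Parcel B| = 70 − 15.4286 = 54.57.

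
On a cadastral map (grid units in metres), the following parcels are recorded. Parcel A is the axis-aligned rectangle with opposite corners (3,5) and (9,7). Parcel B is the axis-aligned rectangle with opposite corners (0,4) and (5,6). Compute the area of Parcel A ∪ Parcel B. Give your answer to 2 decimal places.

By inclusion–exclusion:
Individual areas: |Parcel A| = 12, |Parcel B| = 10.
|Parcel A∩Parcel B|: x∈[3,5], y∈[5,6] → 2·1 = 2.
|Parcel A ∪ Parcel B| = 22 − 2 = 20.00.

20.00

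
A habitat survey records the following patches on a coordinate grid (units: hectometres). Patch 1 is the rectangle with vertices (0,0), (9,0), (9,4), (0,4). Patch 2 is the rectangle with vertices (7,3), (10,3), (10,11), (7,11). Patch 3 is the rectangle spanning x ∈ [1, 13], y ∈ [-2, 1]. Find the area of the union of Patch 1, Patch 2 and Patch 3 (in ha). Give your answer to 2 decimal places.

86.00

By inclusion–exclusion:
Individual areas: |Patch 1| = 36, |Patch 2| = 24, |Patch 3| = 36.
|Patch 1∩Patch 2|: x∈[7,9], y∈[3,4] → 2·1 = 2.
|Patch 1∩Patch 3|: x∈[1,9], y∈[0,1] → 8·1 = 8.
|Patch 2∩Patch 3| = 0 (no overlap).
|Patch 1∩Patch 2∩Patch 3| = 0.
|Patch 1 ∪ Patch 2 ∪ Patch 3| = 96 − 10 + 0 = 86.00.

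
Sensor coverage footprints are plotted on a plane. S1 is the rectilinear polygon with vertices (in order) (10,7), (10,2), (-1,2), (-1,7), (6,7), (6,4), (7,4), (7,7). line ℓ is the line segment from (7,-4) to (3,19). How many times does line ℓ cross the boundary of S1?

The segment meets the boundary at (5.087,7), (5.957,2).

2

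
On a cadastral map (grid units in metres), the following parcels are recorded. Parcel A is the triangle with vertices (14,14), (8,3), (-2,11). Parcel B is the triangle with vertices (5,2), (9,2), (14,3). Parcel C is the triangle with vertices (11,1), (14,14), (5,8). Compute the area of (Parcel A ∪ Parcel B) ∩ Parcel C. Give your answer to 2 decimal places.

29.34

|Parcel A ∪ Parcel B| = 81.
|(Parcel A ∪ Parcel B) ∩ Parcel C| = 29.34.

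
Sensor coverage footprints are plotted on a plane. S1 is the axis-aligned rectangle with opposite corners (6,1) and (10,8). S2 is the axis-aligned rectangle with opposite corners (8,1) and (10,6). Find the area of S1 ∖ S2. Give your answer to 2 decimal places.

18.00

|S1∩S2|: x∈[8,10], y∈[1,6] → 2·5 = 10.
|S1| = 28.
|S1 ∖ S2| = |S1| − |S1∩S2| = 28 − 10 = 18.00.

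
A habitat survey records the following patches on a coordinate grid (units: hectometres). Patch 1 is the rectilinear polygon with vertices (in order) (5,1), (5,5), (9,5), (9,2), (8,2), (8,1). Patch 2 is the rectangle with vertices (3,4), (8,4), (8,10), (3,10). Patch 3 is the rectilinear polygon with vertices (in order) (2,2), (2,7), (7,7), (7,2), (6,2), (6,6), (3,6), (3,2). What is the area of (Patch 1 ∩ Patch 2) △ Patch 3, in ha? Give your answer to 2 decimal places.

14.00

|Patch 1 ∩ Patch 2| = 3.
|(Patch 1 ∩ Patch 2) ∩ Patch 3| = 1.
|(Patch 1 ∩ Patch 2) △ Patch 3| = 3 + 13 − 2 = 14.00.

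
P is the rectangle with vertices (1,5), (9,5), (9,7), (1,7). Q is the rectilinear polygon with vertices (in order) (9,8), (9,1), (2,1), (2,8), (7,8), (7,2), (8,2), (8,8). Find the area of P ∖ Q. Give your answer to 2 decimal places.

4.00

|P| = 16, |P∩Q| = 12.
|P ∖ Q| = |P| − |P∩Q| = 16 − 12 = 4.00.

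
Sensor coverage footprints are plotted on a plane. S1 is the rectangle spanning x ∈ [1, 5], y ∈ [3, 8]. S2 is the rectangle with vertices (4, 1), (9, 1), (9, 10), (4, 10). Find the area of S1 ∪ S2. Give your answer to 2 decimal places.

By inclusion–exclusion:
Individual areas: |S1| = 20, |S2| = 45.
|S1∩S2|: x∈[4,5], y∈[3,8] → 1·5 = 5.
|S1 ∪ S2| = 65 − 5 = 60.00.

60.00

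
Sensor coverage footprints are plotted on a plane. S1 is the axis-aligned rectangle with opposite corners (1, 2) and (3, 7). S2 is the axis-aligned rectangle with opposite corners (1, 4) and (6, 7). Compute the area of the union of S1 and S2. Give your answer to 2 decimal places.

19.00

By inclusion–exclusion:
Individual areas: |S1| = 10, |S2| = 15.
|S1∩S2|: x∈[1,3], y∈[4,7] → 2·3 = 6.
|S1 ∪ S2| = 25 − 6 = 19.00.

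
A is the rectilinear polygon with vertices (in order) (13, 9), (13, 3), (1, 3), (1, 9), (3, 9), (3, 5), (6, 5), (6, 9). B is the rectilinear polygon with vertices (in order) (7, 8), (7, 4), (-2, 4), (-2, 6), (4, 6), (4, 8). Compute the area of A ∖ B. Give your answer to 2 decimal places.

|A| = 60, |A∩B| = 11.
|A ∖ B| = |A| − |A∩B| = 60 − 11 = 49.00.

49.00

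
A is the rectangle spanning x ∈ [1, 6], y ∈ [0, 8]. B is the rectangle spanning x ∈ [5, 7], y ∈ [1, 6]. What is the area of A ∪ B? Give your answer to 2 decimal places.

By inclusion–exclusion:
Individual areas: |A| = 40, |B| = 10.
|A∩B|: x∈[5,6], y∈[1,6] → 1·5 = 5.
|A ∪ B| = 50 − 5 = 45.00.

45.00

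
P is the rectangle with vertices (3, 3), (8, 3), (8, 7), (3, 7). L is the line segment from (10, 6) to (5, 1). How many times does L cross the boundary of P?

2

The segment meets the boundary at (7,3), (8,4).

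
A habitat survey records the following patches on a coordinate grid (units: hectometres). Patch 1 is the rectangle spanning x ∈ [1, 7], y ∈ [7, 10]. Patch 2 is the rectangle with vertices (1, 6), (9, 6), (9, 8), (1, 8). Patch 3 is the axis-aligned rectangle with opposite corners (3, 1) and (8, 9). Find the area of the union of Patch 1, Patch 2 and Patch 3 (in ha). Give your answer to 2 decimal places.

54.00

By inclusion–exclusion:
Individual areas: |Patch 1| = 18, |Patch 2| = 16, |Patch 3| = 40.
|Patch 1∩Patch 2|: x∈[1,7], y∈[7,8] → 6·1 = 6.
|Patch 1∩Patch 3|: x∈[3,7], y∈[7,9] → 4·2 = 8.
|Patch 2∩Patch 3|: x∈[3,8], y∈[6,8] → 5·2 = 10.
|Patch 1∩Patch 2∩Patch 3| = 4.
|Patch 1 ∪ Patch 2 ∪ Patch 3| = 74 − 24 + 4 = 54.00.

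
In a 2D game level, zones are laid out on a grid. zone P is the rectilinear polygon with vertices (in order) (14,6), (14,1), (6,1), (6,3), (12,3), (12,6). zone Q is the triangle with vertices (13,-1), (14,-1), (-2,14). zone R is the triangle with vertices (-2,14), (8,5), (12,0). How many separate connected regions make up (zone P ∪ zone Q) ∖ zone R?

2

(zone P ∪ zone Q) ∖ zone R splits into 2 disjoint pieces (area 15, area 8).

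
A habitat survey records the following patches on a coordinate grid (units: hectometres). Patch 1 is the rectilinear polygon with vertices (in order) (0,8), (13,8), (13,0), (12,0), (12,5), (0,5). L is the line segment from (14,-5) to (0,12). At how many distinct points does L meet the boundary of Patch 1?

2

The segment meets the boundary at (3.294,8), (5.765,5).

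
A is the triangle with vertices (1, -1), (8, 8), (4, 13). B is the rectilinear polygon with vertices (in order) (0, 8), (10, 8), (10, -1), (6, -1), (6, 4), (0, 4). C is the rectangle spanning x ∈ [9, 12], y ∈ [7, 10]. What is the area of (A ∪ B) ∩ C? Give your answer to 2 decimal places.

The region (A ∪ B) ∩ C is the polygon with vertices (10,8), (10,7), (9,7), (9,8).
By the shoelace formula its area is 1.00.

1.00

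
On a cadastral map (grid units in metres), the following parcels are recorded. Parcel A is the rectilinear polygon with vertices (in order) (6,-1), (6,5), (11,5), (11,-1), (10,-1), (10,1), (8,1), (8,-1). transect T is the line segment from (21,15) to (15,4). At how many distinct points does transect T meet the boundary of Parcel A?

The segment lies entirely outside Parcel A and never meets its boundary.

0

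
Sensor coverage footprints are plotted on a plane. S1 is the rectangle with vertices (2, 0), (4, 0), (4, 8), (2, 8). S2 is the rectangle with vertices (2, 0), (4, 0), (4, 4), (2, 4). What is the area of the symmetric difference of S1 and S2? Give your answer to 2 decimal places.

|S1∩S2|: x∈[2,4], y∈[0,4] → 2·4 = 8.
|S1 △ S2| = |S1| + |S2| − 2·|S1∩S2| = 16 + 8 − 16 = 8.00.

8.00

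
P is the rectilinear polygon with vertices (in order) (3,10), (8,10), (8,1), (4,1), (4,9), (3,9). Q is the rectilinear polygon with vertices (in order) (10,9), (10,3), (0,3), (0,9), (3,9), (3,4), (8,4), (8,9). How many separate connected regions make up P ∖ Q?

2

P ∖ Q splits into 2 disjoint pieces (area 25, area 8).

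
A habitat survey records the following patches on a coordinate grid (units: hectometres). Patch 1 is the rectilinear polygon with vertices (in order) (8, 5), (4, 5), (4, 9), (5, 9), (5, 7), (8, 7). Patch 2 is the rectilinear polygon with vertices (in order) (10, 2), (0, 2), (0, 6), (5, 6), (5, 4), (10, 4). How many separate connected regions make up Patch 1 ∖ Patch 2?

Patch 1 ∖ Patch 2 is a single connected region.

1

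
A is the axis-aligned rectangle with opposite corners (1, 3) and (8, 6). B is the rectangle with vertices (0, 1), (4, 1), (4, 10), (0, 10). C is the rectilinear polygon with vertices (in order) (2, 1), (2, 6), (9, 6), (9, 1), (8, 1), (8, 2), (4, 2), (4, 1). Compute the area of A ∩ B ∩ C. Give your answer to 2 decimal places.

6.00

The intersection is the polygon with vertices (4,6), (4,3), (2,3), (2,6).
By the shoelace formula its area is 6.00.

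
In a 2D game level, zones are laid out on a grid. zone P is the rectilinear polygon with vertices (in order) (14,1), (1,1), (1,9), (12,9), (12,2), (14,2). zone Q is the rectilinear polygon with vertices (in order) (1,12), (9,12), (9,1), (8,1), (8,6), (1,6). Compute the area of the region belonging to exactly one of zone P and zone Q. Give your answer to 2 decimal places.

85.00

|zone P| = 90, |zone Q| = 53, |zone P∩zone Q| = 29.
|zone P △ zone Q| = |zone P| + |zone Q| − 2·|zone P∩zone Q| = 90 + 53 − 58 = 85.00.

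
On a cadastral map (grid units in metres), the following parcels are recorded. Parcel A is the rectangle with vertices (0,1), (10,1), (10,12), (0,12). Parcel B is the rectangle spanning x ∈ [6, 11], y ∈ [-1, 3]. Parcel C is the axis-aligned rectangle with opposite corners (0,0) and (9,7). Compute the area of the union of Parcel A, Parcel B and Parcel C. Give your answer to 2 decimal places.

128.00

By inclusion–exclusion:
Individual areas: |Parcel A| = 110, |Parcel B| = 20, |Parcel C| = 63.
|Parcel A∩Parcel B|: x∈[6,10], y∈[1,3] → 4·2 = 8.
|Parcel A∩Parcel C|: x∈[0,9], y∈[1,7] → 9·6 = 54.
|Parcel B∩Parcel C|: x∈[6,9], y∈[0,3] → 3·3 = 9.
|Parcel A∩Parcel B∩Parcel C| = 6.
|Parcel A ∪ Parcel B ∪ Parcel C| = 193 − 71 + 6 = 128.00.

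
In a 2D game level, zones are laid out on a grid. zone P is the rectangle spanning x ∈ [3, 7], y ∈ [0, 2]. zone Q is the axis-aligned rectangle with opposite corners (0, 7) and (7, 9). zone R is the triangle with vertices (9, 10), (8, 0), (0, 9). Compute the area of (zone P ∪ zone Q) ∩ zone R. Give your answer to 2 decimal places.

|zone P ∪ zone Q| = 22.
|(zone P ∪ zone Q) ∩ zone R| = 12.56.

12.56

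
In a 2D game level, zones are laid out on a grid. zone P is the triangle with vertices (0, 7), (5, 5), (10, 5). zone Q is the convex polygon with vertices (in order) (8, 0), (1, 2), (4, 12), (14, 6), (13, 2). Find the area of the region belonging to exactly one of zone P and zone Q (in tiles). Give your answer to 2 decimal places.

|zone P| = 5, |zone Q| = 95, |zone P∩zone Q| = 4.4736.
|zone P △ zone Q| = |zone P| + |zone Q| − 2·|zone P∩zone Q| = 5 + 95 − 8.9471 = 91.05.

91.05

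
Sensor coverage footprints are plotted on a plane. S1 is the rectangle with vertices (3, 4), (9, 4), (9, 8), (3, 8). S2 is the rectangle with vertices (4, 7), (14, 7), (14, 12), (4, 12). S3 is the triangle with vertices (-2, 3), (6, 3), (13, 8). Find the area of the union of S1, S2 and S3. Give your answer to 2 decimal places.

79.11

By inclusion–exclusion:
Individual areas: |S1| = 24, |S2| = 50, |S3| = 20.
|S1∩S2|: x∈[4,9], y∈[7,8] → 5·1 = 5.
|S1∩S3| = 9.0857.
|S2∩S3| = 0.8.
|S1∩S2∩S3| = 0.
|S1 ∪ S2 ∪ S3| = 94 − 14.8857 + 0 = 79.11.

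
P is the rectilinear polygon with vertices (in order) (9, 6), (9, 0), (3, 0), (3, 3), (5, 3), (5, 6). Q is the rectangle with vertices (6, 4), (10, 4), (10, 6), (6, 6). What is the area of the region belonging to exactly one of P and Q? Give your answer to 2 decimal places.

|P| = 30, |Q| = 8, |P∩Q| = 6.
|P △ Q| = |P| + |Q| − 2·|P∩Q| = 30 + 8 − 12 = 26.00.

26.00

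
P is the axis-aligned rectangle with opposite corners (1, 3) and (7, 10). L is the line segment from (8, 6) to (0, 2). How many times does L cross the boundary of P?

2

The segment meets the boundary at (2,3), (7,5.5).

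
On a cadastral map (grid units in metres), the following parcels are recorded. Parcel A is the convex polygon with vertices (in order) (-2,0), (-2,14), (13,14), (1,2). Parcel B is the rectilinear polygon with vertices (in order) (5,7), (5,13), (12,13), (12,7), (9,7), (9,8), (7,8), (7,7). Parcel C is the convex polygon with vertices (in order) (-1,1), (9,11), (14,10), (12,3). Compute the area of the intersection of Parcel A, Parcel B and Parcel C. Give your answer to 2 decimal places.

3.92

The intersection is the polygon with vertices (6,7), (5,7), (9,11), (9.833,10.833), (7,8).
By the shoelace formula its area is 3.92.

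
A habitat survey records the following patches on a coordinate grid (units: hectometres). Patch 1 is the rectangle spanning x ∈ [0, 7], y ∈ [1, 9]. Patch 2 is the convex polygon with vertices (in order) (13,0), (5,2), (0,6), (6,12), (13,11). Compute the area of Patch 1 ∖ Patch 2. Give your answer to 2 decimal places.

21.00

|Patch 1| = 56, |Patch 1∩Patch 2| = 35.
|Patch 1 ∖ Patch 2| = |Patch 1| − |Patch 1∩Patch 2| = 56 − 35 = 21.00.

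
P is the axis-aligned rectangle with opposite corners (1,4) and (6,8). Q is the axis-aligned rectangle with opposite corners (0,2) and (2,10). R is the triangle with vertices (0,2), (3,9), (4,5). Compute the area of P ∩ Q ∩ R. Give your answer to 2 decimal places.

The intersection is the polygon with vertices (1,4.333), (2,6.667), (2,4), (1,4).
By the shoelace formula its area is 1.50.

1.50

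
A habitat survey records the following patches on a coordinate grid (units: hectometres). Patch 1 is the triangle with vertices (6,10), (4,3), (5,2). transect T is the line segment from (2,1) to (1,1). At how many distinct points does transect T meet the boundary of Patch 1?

0

The segment lies entirely outside Patch 1 and never meets its boundary.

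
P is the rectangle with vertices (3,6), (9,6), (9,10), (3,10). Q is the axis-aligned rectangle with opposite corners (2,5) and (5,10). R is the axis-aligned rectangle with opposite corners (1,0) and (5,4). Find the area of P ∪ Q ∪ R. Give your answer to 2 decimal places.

47.00

By inclusion–exclusion:
Individual areas: |P| = 24, |Q| = 15, |R| = 16.
|P∩Q|: x∈[3,5], y∈[6,10] → 2·4 = 8.
|P∩R| = 0 (no overlap).
|Q∩R| = 0 (no overlap).
|P∩Q∩R| = 0.
|P ∪ Q ∪ R| = 55 − 8 + 0 = 47.00.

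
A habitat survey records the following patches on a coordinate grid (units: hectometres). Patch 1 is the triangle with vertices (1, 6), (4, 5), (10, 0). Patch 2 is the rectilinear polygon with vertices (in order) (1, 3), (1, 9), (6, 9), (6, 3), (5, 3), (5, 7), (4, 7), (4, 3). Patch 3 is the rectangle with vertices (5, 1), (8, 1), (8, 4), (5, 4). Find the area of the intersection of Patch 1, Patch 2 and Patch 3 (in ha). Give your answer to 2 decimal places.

The intersection is the polygon with vertices (6,3), (5.5,3), (5,3.333), (5,4), (5.2,4), (6,3.333).
By the shoelace formula its area is 0.65.

0.65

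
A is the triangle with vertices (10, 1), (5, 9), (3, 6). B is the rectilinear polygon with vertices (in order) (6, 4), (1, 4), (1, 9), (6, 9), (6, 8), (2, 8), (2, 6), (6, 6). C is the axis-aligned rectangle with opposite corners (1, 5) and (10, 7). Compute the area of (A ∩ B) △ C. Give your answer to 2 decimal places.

|A ∩ B| = 3.8458.
|(A ∩ B) ∩ C| = 2.3.
|(A ∩ B) △ C| = 3.8458 + 18 − 4.6 = 17.25.

17.25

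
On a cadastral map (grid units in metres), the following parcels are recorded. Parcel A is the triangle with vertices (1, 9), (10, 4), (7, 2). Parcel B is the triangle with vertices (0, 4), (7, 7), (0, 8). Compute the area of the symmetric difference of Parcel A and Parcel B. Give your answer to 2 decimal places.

24.25

|Parcel A| = 16.5, |Parcel B| = 14, |Parcel A∩Parcel B| = 3.1229.
|Parcel A △ Parcel B| = |Parcel A| + |Parcel B| − 2·|Parcel A∩Parcel B| = 16.5 + 14 − 6.2457 = 24.25.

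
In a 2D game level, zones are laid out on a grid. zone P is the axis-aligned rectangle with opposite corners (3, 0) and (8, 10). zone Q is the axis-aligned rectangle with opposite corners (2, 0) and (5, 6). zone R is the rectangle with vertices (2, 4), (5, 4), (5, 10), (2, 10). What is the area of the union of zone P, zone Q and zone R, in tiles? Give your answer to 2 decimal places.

By inclusion–exclusion:
Individual areas: |zone P| = 50, |zone Q| = 18, |zone R| = 18.
|zone P∩zone Q|: x∈[3,5], y∈[0,6] → 2·6 = 12.
|zone P∩zone R|: x∈[3,5], y∈[4,10] → 2·6 = 12.
|zone Q∩zone R|: x∈[2,5], y∈[4,6] → 3·2 = 6.
|zone P∩zone Q∩zone R| = 4.
|zone P ∪ zone Q ∪ zone R| = 86 − 30 + 4 = 60.00.

60.00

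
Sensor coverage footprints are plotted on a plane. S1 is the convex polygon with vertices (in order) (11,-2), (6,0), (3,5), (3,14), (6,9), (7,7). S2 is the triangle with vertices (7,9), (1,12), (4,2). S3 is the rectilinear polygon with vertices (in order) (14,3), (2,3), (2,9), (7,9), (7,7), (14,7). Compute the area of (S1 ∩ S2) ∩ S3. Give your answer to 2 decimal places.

14.51

The region (S1 ∩ S2) ∩ S3 is the polygon with vertices (3,5.333), (3,9), (6,9), (6.538,7.923), (4.429,3), (4.2,3), (3.2,4.667).
By the shoelace formula its area is 14.51.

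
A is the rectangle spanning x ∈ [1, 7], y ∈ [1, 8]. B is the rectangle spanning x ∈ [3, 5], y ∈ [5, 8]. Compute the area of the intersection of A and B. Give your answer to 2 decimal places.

|A∩B|: x∈[3,5], y∈[5,8] → 2·3 = 6.

6.00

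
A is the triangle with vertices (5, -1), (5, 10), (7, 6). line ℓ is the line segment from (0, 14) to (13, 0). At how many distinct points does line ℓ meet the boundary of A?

The segment meets the boundary at (6.5,7), (5,8.615).

2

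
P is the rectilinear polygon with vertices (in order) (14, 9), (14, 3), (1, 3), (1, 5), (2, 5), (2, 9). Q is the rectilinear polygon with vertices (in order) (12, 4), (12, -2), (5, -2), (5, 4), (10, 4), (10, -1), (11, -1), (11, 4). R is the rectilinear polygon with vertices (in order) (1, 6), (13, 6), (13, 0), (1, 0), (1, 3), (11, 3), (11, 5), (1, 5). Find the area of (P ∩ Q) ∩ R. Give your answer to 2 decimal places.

|P ∩ Q| = 6.
|(P ∩ Q) ∩ R| = 1.00.

1.00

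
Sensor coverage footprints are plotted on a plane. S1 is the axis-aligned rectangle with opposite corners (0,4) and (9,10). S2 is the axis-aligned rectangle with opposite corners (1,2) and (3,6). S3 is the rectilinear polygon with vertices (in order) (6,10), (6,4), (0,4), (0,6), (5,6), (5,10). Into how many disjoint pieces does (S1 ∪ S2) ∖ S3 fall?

(S1 ∪ S2) ∖ S3 splits into 3 disjoint pieces (area 20, area 18, area 4).

3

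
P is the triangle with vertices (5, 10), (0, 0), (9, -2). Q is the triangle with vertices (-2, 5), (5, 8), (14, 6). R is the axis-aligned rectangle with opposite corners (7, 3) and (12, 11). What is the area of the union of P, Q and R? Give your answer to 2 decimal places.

97.15

By inclusion–exclusion:
Individual areas: |P| = 50, |Q| = 20.5, |R| = 40.
|P∩Q| = 6.7778.
|P∩R| = 0.1667.
|Q∩R| = 6.4062.
|P∩Q∩R| = 0.
|P ∪ Q ∪ R| = 110.5 − 13.3508 + 0 = 97.15.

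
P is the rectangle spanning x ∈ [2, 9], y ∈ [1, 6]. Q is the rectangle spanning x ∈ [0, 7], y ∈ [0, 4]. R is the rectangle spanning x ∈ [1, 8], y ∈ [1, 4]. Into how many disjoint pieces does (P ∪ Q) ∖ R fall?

(P ∪ Q) ∖ R splits into 2 disjoint pieces (area 17, area 10).

2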